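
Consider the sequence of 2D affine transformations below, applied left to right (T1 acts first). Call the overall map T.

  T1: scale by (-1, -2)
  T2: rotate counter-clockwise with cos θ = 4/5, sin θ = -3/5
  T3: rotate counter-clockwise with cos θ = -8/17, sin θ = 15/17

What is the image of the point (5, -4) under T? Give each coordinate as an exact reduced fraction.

T1 scale by (-1, -2): (5, -4) → (-5, 8)
T2 rotate counter-clockwise with cos θ = 4/5, sin θ = -3/5: (-5, 8) → (4/5, 47/5)
T3 rotate counter-clockwise with cos θ = -8/17, sin θ = 15/17: (4/5, 47/5) → (-737/85, -316/85)

T(p) = (-737/85, -316/85)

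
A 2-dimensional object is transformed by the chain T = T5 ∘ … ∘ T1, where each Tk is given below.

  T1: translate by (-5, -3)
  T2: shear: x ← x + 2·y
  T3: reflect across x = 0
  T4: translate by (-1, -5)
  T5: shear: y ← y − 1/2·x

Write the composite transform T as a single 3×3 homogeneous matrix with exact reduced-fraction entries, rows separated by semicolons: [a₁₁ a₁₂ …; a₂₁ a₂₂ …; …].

T = [-1 -2 10; 1/2 2 -13; 0 0 1]

T1 = [1 0 -5; 0 1 -3; 0 0 1]
T2·T1 = [1 2 -11; 0 1 -3; 0 0 1]
T3·…·T1 = [-1 -2 11; 0 1 -3; 0 0 1]
T4·…·T1 = [-1 -2 10; 0 1 -8; 0 0 1]
T5·…·T1 = [-1 -2 10; 1/2 2 -13; 0 0 1]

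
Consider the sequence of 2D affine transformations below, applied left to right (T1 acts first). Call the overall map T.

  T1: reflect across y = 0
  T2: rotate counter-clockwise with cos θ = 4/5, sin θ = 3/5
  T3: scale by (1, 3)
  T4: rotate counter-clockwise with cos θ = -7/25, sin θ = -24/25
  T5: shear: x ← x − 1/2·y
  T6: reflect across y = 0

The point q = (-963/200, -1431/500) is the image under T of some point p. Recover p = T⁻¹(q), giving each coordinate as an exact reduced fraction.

p = (-9/4, 0)

T1 = [1 0 0; 0 -1 0; 0 0 1]
T2·T1 = [4/5 3/5 0; 3/5 -4/5 0; 0 0 1]
T3·…·T1 = [4/5 3/5 0; 9/5 -12/5 0; 0 0 1]
T4·…·T1 = [188/125 -309/125 0; -159/125 12/125 0; 0 0 1]
T5·…·T1 = [107/50 -63/25 0; -159/125 12/125 0; 0 0 1]
T6·…·T1 = [107/50 -63/25 0; 159/125 -12/125 0; 0 0 1]
det M = 3; M⁻¹ = [-4/125 21/25 0; -53/125 107/150 0; 0 0 1]
M⁻¹ · (-963/200, -1431/500)ᵀ = (-9/4, 0)ᵀ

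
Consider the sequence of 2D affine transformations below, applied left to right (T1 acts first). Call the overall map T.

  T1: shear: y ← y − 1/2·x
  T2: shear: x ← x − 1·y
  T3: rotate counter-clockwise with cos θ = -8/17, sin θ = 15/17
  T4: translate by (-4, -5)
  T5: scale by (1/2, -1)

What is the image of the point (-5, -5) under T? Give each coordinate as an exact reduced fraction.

T(p) = (-21/68, 205/34)

T1 shear: y ← y − 1/2·x: (-5, -5) → (-5, -5/2)
T2 shear: x ← x − 1·y: (-5, -5/2) → (-5/2, -5/2)
T3 rotate counter-clockwise with cos θ = -8/17, sin θ = 15/17: (-5/2, -5/2) → (115/34, -35/34)
T4 translate by (-4, -5): (115/34, -35/34) → (-21/34, -205/34)
T5 scale by (1/2, -1): (-21/34, -205/34) → (-21/68, 205/34)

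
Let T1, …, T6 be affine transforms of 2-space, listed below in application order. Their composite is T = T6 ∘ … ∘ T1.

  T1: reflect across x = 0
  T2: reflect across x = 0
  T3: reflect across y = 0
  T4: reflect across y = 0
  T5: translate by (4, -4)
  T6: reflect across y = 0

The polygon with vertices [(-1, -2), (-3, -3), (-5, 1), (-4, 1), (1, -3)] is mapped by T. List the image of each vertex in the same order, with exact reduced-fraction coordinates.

T1 reflect across x = 0: (-1, -2) → (1, -2); (-3, -3) → (3, -3); (-5, 1) → (5, 1); (-4, 1) → (4, 1); (1, -3) → (-1, -3)
T2 reflect across x = 0: (1, -2) → (-1, -2); (3, -3) → (-3, -3); (5, 1) → (-5, 1); (4, 1) → (-4, 1); (-1, -3) → (1, -3)
T3 reflect across y = 0: (-1, -2) → (-1, 2); (-3, -3) → (-3, 3); (-5, 1) → (-5, -1); (-4, 1) → (-4, -1); (1, -3) → (1, 3)
T4 reflect across y = 0: (-1, 2) → (-1, -2); (-3, 3) → (-3, -3); (-5, -1) → (-5, 1); (-4, -1) → (-4, 1); (1, 3) → (1, -3)
T5 translate by (4, -4): (-1, -2) → (3, -6); (-3, -3) → (1, -7); (-5, 1) → (-1, -3); (-4, 1) → (0, -3); (1, -3) → (5, -7)
T6 reflect across y = 0: (3, -6) → (3, 6); (1, -7) → (1, 7); (-1, -3) → (-1, 3); (0, -3) → (0, 3); (5, -7) → (5, 7)

image vertices: (3, 6), (1, 7), (-1, 3), (0, 3), (5, 7)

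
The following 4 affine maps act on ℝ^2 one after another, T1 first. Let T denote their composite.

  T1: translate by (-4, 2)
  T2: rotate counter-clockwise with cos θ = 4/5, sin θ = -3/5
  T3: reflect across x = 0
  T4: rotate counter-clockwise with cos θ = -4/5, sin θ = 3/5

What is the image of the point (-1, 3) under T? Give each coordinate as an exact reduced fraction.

T1 translate by (-4, 2): (-1, 3) → (-5, 5)
T2 rotate counter-clockwise with cos θ = 4/5, sin θ = -3/5: (-5, 5) → (-1, 7)
T3 reflect across x = 0: (-1, 7) → (1, 7)
T4 rotate counter-clockwise with cos θ = -4/5, sin θ = 3/5: (1, 7) → (-5, -5)

T(p) = (-5, -5)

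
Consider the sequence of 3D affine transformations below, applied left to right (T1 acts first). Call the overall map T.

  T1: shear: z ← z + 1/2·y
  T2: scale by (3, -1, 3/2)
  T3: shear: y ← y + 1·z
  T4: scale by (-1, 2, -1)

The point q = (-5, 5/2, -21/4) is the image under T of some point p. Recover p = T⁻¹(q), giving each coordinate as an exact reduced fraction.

T1 = [1 0 0 0; 0 1 0 0; 0 1/2 1 0; 0 0 0 1]
T2·T1 = [3 0 0 0; 0 -1 0 0; 0 3/4 3/2 0; 0 0 0 1]
T3·…·T1 = [3 0 0 0; 0 -1/4 3/2 0; 0 3/4 3/2 0; 0 0 0 1]
T4·…·T1 = [-3 0 0 0; 0 -1/2 3 0; 0 -3/4 -3/2 0; 0 0 0 1]
det M = -9; M⁻¹ = [-1/3 0 0 0; 0 -1/2 -1 0; 0 1/4 -1/6 0; 0 0 0 1]
M⁻¹ · (-5, 5/2, -21/4)ᵀ = (5/3, 4, 3/2)ᵀ

p = (5/3, 4, 3/2)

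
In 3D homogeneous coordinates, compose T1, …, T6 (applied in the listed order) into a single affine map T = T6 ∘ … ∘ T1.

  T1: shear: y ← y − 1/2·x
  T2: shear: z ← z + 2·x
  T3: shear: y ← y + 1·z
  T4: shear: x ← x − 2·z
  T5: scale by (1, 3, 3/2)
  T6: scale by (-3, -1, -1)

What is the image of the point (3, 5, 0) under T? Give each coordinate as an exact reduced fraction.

T1 shear: y ← y − 1/2·x: (3, 5, 0) → (3, 7/2, 0)
T2 shear: z ← z + 2·x: (3, 7/2, 0) → (3, 7/2, 6)
T3 shear: y ← y + 1·z: (3, 7/2, 6) → (3, 19/2, 6)
T4 shear: x ← x − 2·z: (3, 19/2, 6) → (-9, 19/2, 6)
T5 scale by (1, 3, 3/2): (-9, 19/2, 6) → (-9, 57/2, 9)
T6 scale by (-3, -1, -1): (-9, 57/2, 9) → (27, -57/2, -9)

T(p) = (27, -57/2, -9)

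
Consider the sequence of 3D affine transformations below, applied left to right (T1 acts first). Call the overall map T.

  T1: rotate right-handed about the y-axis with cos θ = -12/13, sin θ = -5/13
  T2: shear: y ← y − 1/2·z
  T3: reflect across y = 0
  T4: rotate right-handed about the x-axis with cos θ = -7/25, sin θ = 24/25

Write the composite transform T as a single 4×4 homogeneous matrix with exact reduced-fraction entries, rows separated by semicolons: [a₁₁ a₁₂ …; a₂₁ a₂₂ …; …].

T1 = [-12/13 0 -5/13 0; 0 1 0 0; 5/13 0 -12/13 0; 0 0 0 1]
T2·T1 = [-12/13 0 -5/13 0; -5/26 1 6/13 0; 5/13 0 -12/13 0; 0 0 0 1]
T3·…·T1 = [-12/13 0 -5/13 0; 5/26 -1 -6/13 0; 5/13 0 -12/13 0; 0 0 0 1]
T4·…·T1 = [-12/13 0 -5/13 0; -11/26 7/25 66/65 0; 1/13 -24/25 -12/65 0; 0 0 0 1]

T = [-12/13 0 -5/13 0; -11/26 7/25 66/65 0; 1/13 -24/25 -12/65 0; 0 0 0 1]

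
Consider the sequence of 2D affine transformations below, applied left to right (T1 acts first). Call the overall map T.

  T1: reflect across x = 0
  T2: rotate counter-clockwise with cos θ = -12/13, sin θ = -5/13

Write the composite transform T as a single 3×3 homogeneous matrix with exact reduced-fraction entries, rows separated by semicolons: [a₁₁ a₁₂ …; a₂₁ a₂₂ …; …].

T = [12/13 5/13 0; 5/13 -12/13 0; 0 0 1]

T1 = [-1 0 0; 0 1 0; 0 0 1]
T2·T1 = [12/13 5/13 0; 5/13 -12/13 0; 0 0 1]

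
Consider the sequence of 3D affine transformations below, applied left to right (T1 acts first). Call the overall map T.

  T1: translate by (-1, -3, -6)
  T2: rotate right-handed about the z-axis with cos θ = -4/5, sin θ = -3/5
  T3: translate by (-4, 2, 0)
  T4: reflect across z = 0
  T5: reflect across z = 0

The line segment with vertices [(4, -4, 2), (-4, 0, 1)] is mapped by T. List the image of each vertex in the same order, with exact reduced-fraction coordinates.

image vertices: (-53/5, 29/5, -4), (-9/5, 37/5, -5)

T1 translate by (-1, -3, -6): (4, -4, 2) → (3, -7, -4); (-4, 0, 1) → (-5, -3, -5)
T2 rotate right-handed about the z-axis with cos θ = -4/5, sin θ = -3/5: (3, -7, -4) → (-33/5, 19/5, -4); (-5, -3, -5) → (11/5, 27/5, -5)
T3 translate by (-4, 2, 0): (-33/5, 19/5, -4) → (-53/5, 29/5, -4); (11/5, 27/5, -5) → (-9/5, 37/5, -5)
T4 reflect across z = 0: (-53/5, 29/5, -4) → (-53/5, 29/5, 4); (-9/5, 37/5, -5) → (-9/5, 37/5, 5)
T5 reflect across z = 0: (-53/5, 29/5, 4) → (-53/5, 29/5, -4); (-9/5, 37/5, 5) → (-9/5, 37/5, -5)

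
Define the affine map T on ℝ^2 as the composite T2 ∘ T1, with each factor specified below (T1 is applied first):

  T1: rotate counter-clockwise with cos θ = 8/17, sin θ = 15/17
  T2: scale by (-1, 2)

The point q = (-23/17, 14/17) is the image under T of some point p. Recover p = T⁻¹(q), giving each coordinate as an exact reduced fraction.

T1 = [8/17 -15/17 0; 15/17 8/17 0; 0 0 1]
T2·T1 = [-8/17 15/17 0; 30/17 16/17 0; 0 0 1]
det M = -2; M⁻¹ = [-8/17 15/34 0; 15/17 4/17 0; 0 0 1]
M⁻¹ · (-23/17, 14/17)ᵀ = (1, -1)ᵀ

p = (1, -1)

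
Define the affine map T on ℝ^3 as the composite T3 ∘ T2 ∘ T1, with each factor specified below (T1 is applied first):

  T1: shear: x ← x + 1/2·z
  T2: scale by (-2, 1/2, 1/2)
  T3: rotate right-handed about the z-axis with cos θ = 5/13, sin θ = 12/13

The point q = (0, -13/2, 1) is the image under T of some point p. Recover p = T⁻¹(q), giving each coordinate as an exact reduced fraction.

p = (2, -5, 2)

T1 = [1 0 1/2 0; 0 1 0 0; 0 0 1 0; 0 0 0 1]
T2·T1 = [-2 0 -1 0; 0 1/2 0 0; 0 0 1/2 0; 0 0 0 1]
T3·…·T1 = [-10/13 -6/13 -5/13 0; -24/13 5/26 -12/13 0; 0 0 1/2 0; 0 0 0 1]
det M = -1/2; M⁻¹ = [-5/26 -6/13 -1 0; -24/13 10/13 0 0; 0 0 2 0; 0 0 0 1]
M⁻¹ · (0, -13/2, 1)ᵀ = (2, -5, 2)ᵀ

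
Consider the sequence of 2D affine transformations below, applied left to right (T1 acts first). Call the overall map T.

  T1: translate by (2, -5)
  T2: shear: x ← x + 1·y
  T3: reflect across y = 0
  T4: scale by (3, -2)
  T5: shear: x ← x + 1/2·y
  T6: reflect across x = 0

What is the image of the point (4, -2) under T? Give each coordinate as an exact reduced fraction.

T(p) = (10, -14)

T1 translate by (2, -5): (4, -2) → (6, -7)
T2 shear: x ← x + 1·y: (6, -7) → (-1, -7)
T3 reflect across y = 0: (-1, -7) → (-1, 7)
T4 scale by (3, -2): (-1, 7) → (-3, -14)
T5 shear: x ← x + 1/2·y: (-3, -14) → (-10, -14)
T6 reflect across x = 0: (-10, -14) → (10, -14)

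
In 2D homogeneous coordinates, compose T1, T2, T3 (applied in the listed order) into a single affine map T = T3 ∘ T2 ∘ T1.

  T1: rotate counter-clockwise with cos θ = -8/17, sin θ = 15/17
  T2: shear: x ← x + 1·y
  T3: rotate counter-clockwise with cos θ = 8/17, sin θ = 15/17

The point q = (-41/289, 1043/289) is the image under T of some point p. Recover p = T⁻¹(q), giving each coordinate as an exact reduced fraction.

p = (1, -2)

T1 = [-8/17 -15/17 0; 15/17 -8/17 0; 0 0 1]
T2·T1 = [7/17 -23/17 0; 15/17 -8/17 0; 0 0 1]
T3·…·T1 = [-169/289 -64/289 0; 225/289 -409/289 0; 0 0 1]
det M = 1; M⁻¹ = [-409/289 64/289 0; -225/289 -169/289 0; 0 0 1]
M⁻¹ · (-41/289, 1043/289)ᵀ = (1, -2)ᵀ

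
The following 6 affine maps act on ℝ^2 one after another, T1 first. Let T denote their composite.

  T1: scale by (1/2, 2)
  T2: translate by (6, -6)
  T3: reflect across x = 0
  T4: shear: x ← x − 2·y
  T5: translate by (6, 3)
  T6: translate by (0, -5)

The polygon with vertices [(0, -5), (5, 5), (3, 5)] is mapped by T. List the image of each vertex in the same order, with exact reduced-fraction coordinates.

image vertices: (32, -18), (-21/2, 2), (-19/2, 2)

T1 scale by (1/2, 2): (0, -5) → (0, -10); (5, 5) → (5/2, 10); (3, 5) → (3/2, 10)
T2 translate by (6, -6): (0, -10) → (6, -16); (5/2, 10) → (17/2, 4); (3/2, 10) → (15/2, 4)
T3 reflect across x = 0: (6, -16) → (-6, -16); (17/2, 4) → (-17/2, 4); (15/2, 4) → (-15/2, 4)
T4 shear: x ← x − 2·y: (-6, -16) → (26, -16); (-17/2, 4) → (-33/2, 4); (-15/2, 4) → (-31/2, 4)
T5 translate by (6, 3): (26, -16) → (32, -13); (-33/2, 4) → (-21/2, 7); (-31/2, 4) → (-19/2, 7)
T6 translate by (0, -5): (32, -13) → (32, -18); (-21/2, 7) → (-21/2, 2); (-19/2, 7) → (-19/2, 2)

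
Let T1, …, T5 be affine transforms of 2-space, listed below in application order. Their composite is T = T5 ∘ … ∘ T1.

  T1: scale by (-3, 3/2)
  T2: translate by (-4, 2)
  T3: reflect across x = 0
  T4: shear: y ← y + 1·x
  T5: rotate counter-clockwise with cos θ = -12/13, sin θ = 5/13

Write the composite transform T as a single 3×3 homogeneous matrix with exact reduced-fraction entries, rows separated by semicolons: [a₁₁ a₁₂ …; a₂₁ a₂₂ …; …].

T = [-51/13 -15/26 -6; -21/13 -18/13 -4; 0 0 1]

T1 = [-3 0 0; 0 3/2 0; 0 0 1]
T2·T1 = [-3 0 -4; 0 3/2 2; 0 0 1]
T3·…·T1 = [3 0 4; 0 3/2 2; 0 0 1]
T4·…·T1 = [3 0 4; 3 3/2 6; 0 0 1]
T5·…·T1 = [-51/13 -15/26 -6; -21/13 -18/13 -4; 0 0 1]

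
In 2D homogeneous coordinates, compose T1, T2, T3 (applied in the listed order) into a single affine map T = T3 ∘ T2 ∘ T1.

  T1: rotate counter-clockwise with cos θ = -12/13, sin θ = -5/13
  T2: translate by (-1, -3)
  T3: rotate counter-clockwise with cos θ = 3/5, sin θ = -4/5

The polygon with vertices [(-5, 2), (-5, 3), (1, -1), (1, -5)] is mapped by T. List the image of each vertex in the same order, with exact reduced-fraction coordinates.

image vertices: (19/65, -342/65), (-14/65, -398/65), (-218/65, 24/65), (-86/65, 248/65)

T1 rotate counter-clockwise with cos θ = -12/13, sin θ = -5/13: (-5, 2) → (70/13, 1/13); (-5, 3) → (75/13, -11/13); (1, -1) → (-17/13, 7/13); (1, -5) → (-37/13, 55/13)
T2 translate by (-1, -3): (70/13, 1/13) → (57/13, -38/13); (75/13, -11/13) → (62/13, -50/13); (-17/13, 7/13) → (-30/13, -32/13); (-37/13, 55/13) → (-50/13, 16/13)
T3 rotate counter-clockwise with cos θ = 3/5, sin θ = -4/5: (57/13, -38/13) → (19/65, -342/65); (62/13, -50/13) → (-14/65, -398/65); (-30/13, -32/13) → (-218/65, 24/65); (-50/13, 16/13) → (-86/65, 248/65)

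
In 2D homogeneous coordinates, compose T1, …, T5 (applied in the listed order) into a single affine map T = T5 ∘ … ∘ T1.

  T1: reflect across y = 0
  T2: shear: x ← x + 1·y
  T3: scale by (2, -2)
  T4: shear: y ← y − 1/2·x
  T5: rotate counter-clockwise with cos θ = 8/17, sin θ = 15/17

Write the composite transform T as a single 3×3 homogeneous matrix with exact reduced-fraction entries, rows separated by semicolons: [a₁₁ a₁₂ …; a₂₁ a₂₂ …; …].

T = [31/17 -61/17 0; 22/17 -6/17 0; 0 0 1]

T1 = [1 0 0; 0 -1 0; 0 0 1]
T2·T1 = [1 -1 0; 0 -1 0; 0 0 1]
T3·…·T1 = [2 -2 0; 0 2 0; 0 0 1]
T4·…·T1 = [2 -2 0; -1 3 0; 0 0 1]
T5·…·T1 = [31/17 -61/17 0; 22/17 -6/17 0; 0 0 1]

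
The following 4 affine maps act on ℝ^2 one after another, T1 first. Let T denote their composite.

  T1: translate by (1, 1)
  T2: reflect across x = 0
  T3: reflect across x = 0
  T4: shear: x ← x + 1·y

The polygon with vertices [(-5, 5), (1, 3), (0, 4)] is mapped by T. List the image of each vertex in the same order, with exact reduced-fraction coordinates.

image vertices: (2, 6), (6, 4), (6, 5)

T1 translate by (1, 1): (-5, 5) → (-4, 6); (1, 3) → (2, 4); (0, 4) → (1, 5)
T2 reflect across x = 0: (-4, 6) → (4, 6); (2, 4) → (-2, 4); (1, 5) → (-1, 5)
T3 reflect across x = 0: (4, 6) → (-4, 6); (-2, 4) → (2, 4); (-1, 5) → (1, 5)
T4 shear: x ← x + 1·y: (-4, 6) → (2, 6); (2, 4) → (6, 4); (1, 5) → (6, 5)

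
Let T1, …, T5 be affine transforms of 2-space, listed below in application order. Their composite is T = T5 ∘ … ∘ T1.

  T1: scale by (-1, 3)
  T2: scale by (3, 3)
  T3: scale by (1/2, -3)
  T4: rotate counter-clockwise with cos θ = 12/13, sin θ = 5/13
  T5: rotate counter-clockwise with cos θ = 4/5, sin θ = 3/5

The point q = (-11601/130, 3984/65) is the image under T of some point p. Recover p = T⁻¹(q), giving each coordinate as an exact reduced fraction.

p = (-5, -4)

T1 = [-1 0 0; 0 3 0; 0 0 1]
T2·T1 = [-3 0 0; 0 9 0; 0 0 1]
T3·…·T1 = [-3/2 0 0; 0 -27 0; 0 0 1]
T4·…·T1 = [-18/13 135/13 0; -15/26 -324/13 0; 0 0 1]
T5·…·T1 = [-99/130 1512/65 0; -84/65 -891/65 0; 0 0 1]
det M = 81/2; M⁻¹ = [-22/65 -112/195 0; 56/1755 -11/585 0; 0 0 1]
M⁻¹ · (-11601/130, 3984/65)ᵀ = (-5, -4)ᵀ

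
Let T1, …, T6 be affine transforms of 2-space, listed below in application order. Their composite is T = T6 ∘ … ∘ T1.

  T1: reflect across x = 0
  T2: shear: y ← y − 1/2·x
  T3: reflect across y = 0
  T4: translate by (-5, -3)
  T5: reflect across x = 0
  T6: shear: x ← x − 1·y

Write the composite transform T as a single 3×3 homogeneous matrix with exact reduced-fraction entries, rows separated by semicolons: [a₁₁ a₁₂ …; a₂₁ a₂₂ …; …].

T1 = [-1 0 0; 0 1 0; 0 0 1]
T2·T1 = [-1 0 0; 1/2 1 0; 0 0 1]
T3·…·T1 = [-1 0 0; -1/2 -1 0; 0 0 1]
T4·…·T1 = [-1 0 -5; -1/2 -1 -3; 0 0 1]
T5·…·T1 = [1 0 5; -1/2 -1 -3; 0 0 1]
T6·…·T1 = [3/2 1 8; -1/2 -1 -3; 0 0 1]

T = [3/2 1 8; -1/2 -1 -3; 0 0 1]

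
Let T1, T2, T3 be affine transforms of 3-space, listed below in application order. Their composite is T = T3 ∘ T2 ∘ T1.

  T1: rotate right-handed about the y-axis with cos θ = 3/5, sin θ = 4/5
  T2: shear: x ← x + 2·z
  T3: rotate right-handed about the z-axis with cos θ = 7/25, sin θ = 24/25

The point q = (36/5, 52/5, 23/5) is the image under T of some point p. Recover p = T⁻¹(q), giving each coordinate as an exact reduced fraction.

T1 = [3/5 0 4/5 0; 0 1 0 0; -4/5 0 3/5 0; 0 0 0 1]
T2·T1 = [-1 0 2 0; 0 1 0 0; -4/5 0 3/5 0; 0 0 0 1]
T3·…·T1 = [-7/25 -24/25 14/25 0; -24/25 7/25 48/25 0; -4/5 0 3/5 0; 0 0 0 1]
det M = 1; M⁻¹ = [21/125 72/125 -2 0; -24/25 7/25 0 0; 28/125 96/125 -1 0; 0 0 0 1]
M⁻¹ · (36/5, 52/5, 23/5)ᵀ = (-2, -4, 5)ᵀ

p = (-2, -4, 5)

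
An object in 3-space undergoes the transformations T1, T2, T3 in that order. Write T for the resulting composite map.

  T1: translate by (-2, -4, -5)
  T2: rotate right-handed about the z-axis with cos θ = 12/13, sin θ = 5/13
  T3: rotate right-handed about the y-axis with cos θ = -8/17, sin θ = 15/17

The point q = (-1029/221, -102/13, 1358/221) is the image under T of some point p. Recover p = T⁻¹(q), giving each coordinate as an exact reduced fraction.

T1 = [1 0 0 -2; 0 1 0 -4; 0 0 1 -5; 0 0 0 1]
T2·T1 = [12/13 -5/13 0 -4/13; 5/13 12/13 0 -58/13; 0 0 1 -5; 0 0 0 1]
T3·…·T1 = [-96/221 40/221 15/17 -943/221; 5/13 12/13 0 -58/13; -180/221 75/221 -8/17 580/221; 0 0 0 1]
det M = 1; M⁻¹ = [-96/221 5/13 -180/221 2; 40/221 12/13 75/221 4; 15/17 0 -8/17 5; 0 0 0 1]
M⁻¹ · (-1029/221, -102/13, 1358/221)ᵀ = (-4, -2, -2)ᵀ

p = (-4, -2, -2)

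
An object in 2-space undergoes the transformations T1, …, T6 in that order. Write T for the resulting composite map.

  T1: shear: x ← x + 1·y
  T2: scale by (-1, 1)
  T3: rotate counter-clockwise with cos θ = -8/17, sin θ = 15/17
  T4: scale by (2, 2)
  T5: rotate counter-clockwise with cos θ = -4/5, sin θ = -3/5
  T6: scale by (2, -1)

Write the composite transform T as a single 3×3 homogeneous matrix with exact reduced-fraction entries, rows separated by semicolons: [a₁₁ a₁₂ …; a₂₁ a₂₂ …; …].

T1 = [1 1 0; 0 1 0; 0 0 1]
T2·T1 = [-1 -1 0; 0 1 0; 0 0 1]
T3·…·T1 = [8/17 -7/17 0; -15/17 -23/17 0; 0 0 1]
T4·…·T1 = [16/17 -14/17 0; -30/17 -46/17 0; 0 0 1]
T5·…·T1 = [-154/85 -82/85 0; 72/85 226/85 0; 0 0 1]
T6·…·T1 = [-308/85 -164/85 0; -72/85 -226/85 0; 0 0 1]

T = [-308/85 -164/85 0; -72/85 -226/85 0; 0 0 1]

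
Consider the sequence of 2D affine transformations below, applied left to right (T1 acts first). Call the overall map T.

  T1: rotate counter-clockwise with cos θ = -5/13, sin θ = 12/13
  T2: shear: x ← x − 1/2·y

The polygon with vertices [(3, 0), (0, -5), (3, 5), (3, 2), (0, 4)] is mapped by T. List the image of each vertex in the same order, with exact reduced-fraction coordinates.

image vertices: (-33/13, 36/13), (95/26, 25/13), (-161/26, 11/13), (-4, 2), (-38/13, -20/13)

T1 rotate counter-clockwise with cos θ = -5/13, sin θ = 12/13: (3, 0) → (-15/13, 36/13); (0, -5) → (60/13, 25/13); (3, 5) → (-75/13, 11/13); (3, 2) → (-3, 2); (0, 4) → (-48/13, -20/13)
T2 shear: x ← x − 1/2·y: (-15/13, 36/13) → (-33/13, 36/13); (60/13, 25/13) → (95/26, 25/13); (-75/13, 11/13) → (-161/26, 11/13); (-3, 2) → (-4, 2); (-48/13, -20/13) → (-38/13, -20/13)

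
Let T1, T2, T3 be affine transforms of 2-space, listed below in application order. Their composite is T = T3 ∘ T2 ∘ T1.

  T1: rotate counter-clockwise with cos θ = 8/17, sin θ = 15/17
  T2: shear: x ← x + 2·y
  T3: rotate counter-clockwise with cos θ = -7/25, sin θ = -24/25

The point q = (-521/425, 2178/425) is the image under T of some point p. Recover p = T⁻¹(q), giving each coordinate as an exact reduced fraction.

T1 = [8/17 -15/17 0; 15/17 8/17 0; 0 0 1]
T2·T1 = [38/17 1/17 0; 15/17 8/17 0; 0 0 1]
T3·…·T1 = [94/425 37/85 0; -1017/425 -16/85 0; 0 0 1]
det M = 1; M⁻¹ = [-16/85 -37/85 0; 1017/425 94/425 0; 0 0 1]
M⁻¹ · (-521/425, 2178/425)ᵀ = (-2, -9/5)ᵀ

p = (-2, -9/5)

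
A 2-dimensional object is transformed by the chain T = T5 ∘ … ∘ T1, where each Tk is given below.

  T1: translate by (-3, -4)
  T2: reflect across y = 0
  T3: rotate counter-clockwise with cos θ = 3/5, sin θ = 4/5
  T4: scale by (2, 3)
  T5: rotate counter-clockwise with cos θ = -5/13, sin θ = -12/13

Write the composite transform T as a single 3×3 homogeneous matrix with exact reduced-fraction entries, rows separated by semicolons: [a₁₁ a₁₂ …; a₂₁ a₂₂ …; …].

T = [114/65 -148/65 50/13; -132/65 -51/65 120/13; 0 0 1]

T1 = [1 0 -3; 0 1 -4; 0 0 1]
T2·T1 = [1 0 -3; 0 -1 4; 0 0 1]
T3·…·T1 = [3/5 4/5 -5; 4/5 -3/5 0; 0 0 1]
T4·…·T1 = [6/5 8/5 -10; 12/5 -9/5 0; 0 0 1]
T5·…·T1 = [114/65 -148/65 50/13; -132/65 -51/65 120/13; 0 0 1]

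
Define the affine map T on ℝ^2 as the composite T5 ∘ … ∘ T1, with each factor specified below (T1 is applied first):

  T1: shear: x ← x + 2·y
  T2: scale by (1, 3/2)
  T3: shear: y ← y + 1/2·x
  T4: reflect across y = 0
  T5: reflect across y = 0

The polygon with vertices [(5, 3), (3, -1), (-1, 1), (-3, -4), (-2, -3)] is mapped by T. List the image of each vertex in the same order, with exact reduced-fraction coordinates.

image vertices: (11, 10), (1, -1), (1, 2), (-11, -23/2), (-8, -17/2)

T1 shear: x ← x + 2·y: (5, 3) → (11, 3); (3, -1) → (1, -1); (-1, 1) → (1, 1); (-3, -4) → (-11, -4); (-2, -3) → (-8, -3)
T2 scale by (1, 3/2): (11, 3) → (11, 9/2); (1, -1) → (1, -3/2); (1, 1) → (1, 3/2); (-11, -4) → (-11, -6); (-8, -3) → (-8, -9/2)
T3 shear: y ← y + 1/2·x: (11, 9/2) → (11, 10); (1, -3/2) → (1, -1); (1, 3/2) → (1, 2); (-11, -6) → (-11, -23/2); (-8, -9/2) → (-8, -17/2)
T4 reflect across y = 0: (11, 10) → (11, -10); (1, -1) → (1, 1); (1, 2) → (1, -2); (-11, -23/2) → (-11, 23/2); (-8, -17/2) → (-8, 17/2)
T5 reflect across y = 0: (11, -10) → (11, 10); (1, 1) → (1, -1); (1, -2) → (1, 2); (-11, 23/2) → (-11, -23/2); (-8, 17/2) → (-8, -17/2)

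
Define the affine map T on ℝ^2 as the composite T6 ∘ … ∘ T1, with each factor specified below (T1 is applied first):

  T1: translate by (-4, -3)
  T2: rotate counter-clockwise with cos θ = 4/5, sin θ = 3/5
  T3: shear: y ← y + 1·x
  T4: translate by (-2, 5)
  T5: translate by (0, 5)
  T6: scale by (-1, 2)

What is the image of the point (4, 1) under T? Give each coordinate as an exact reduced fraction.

T1 translate by (-4, -3): (4, 1) → (0, -2)
T2 rotate counter-clockwise with cos θ = 4/5, sin θ = 3/5: (0, -2) → (6/5, -8/5)
T3 shear: y ← y + 1·x: (6/5, -8/5) → (6/5, -2/5)
T4 translate by (-2, 5): (6/5, -2/5) → (-4/5, 23/5)
T5 translate by (0, 5): (-4/5, 23/5) → (-4/5, 48/5)
T6 scale by (-1, 2): (-4/5, 48/5) → (4/5, 96/5)

T(p) = (4/5, 96/5)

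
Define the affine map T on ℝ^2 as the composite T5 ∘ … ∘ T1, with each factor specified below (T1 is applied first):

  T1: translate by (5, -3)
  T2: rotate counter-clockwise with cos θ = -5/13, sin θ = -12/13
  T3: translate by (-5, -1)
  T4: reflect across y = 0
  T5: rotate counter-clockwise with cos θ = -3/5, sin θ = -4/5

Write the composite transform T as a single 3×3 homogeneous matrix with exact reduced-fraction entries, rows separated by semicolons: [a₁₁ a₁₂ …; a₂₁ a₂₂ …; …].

T1 = [1 0 5; 0 1 -3; 0 0 1]
T2·T1 = [-5/13 12/13 -61/13; -12/13 -5/13 -45/13; 0 0 1]
T3·…·T1 = [-5/13 12/13 -126/13; -12/13 -5/13 -58/13; 0 0 1]
T4·…·T1 = [-5/13 12/13 -126/13; 12/13 5/13 58/13; 0 0 1]
T5·…·T1 = [63/65 -16/65 122/13; -16/65 -63/65 66/13; 0 0 1]

T = [63/65 -16/65 122/13; -16/65 -63/65 66/13; 0 0 1]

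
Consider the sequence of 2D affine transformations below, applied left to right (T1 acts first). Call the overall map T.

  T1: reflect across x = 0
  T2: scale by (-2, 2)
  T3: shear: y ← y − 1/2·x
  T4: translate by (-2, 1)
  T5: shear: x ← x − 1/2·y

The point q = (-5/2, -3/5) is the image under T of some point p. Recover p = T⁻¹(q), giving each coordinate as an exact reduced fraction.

T1 = [-1 0 0; 0 1 0; 0 0 1]
T2·T1 = [2 0 0; 0 2 0; 0 0 1]
T3·…·T1 = [2 0 0; -1 2 0; 0 0 1]
T4·…·T1 = [2 0 -2; -1 2 1; 0 0 1]
T5·…·T1 = [5/2 -1 -5/2; -1 2 1; 0 0 1]
det M = 4; M⁻¹ = [1/2 1/4 1; 1/4 5/8 0; 0 0 1]
M⁻¹ · (-5/2, -3/5)ᵀ = (-2/5, -1)ᵀ

p = (-2/5, -1)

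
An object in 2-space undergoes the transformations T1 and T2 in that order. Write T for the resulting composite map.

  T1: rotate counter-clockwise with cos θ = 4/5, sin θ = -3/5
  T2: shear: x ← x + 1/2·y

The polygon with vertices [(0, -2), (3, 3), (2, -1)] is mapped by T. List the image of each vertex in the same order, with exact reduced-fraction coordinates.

T1 rotate counter-clockwise with cos θ = 4/5, sin θ = -3/5: (0, -2) → (-6/5, -8/5); (3, 3) → (21/5, 3/5); (2, -1) → (1, -2)
T2 shear: x ← x + 1/2·y: (-6/5, -8/5) → (-2, -8/5); (21/5, 3/5) → (9/2, 3/5); (1, -2) → (0, -2)

image vertices: (-2, -8/5), (9/2, 3/5), (0, -2)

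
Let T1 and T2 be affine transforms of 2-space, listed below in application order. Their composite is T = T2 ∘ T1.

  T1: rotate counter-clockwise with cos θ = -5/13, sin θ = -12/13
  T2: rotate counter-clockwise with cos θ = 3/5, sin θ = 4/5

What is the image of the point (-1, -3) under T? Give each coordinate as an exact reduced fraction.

T(p) = (-201/65, -43/65)

T1 rotate counter-clockwise with cos θ = -5/13, sin θ = -12/13: (-1, -3) → (-31/13, 27/13)
T2 rotate counter-clockwise with cos θ = 3/5, sin θ = 4/5: (-31/13, 27/13) → (-201/65, -43/65)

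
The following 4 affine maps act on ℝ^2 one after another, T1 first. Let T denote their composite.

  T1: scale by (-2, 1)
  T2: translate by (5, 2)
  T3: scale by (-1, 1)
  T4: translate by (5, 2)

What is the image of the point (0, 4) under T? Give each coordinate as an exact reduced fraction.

T(p) = (0, 8)

T1 scale by (-2, 1): (0, 4) → (0, 4)
T2 translate by (5, 2): (0, 4) → (5, 6)
T3 scale by (-1, 1): (5, 6) → (-5, 6)
T4 translate by (5, 2): (-5, 6) → (0, 8)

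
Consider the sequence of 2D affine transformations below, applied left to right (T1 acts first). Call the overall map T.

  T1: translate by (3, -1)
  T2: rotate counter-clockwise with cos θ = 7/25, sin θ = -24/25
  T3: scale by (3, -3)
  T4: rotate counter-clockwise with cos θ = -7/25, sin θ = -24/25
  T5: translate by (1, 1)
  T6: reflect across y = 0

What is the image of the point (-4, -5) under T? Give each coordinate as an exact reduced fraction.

T1 translate by (3, -1): (-4, -5) → (-1, -6)
T2 rotate counter-clockwise with cos θ = 7/25, sin θ = -24/25: (-1, -6) → (-151/25, -18/25)
T3 scale by (3, -3): (-151/25, -18/25) → (-453/25, 54/25)
T4 rotate counter-clockwise with cos θ = -7/25, sin θ = -24/25: (-453/25, 54/25) → (4467/625, 10494/625)
T5 translate by (1, 1): (4467/625, 10494/625) → (5092/625, 11119/625)
T6 reflect across y = 0: (5092/625, 11119/625) → (5092/625, -11119/625)

T(p) = (5092/625, -11119/625)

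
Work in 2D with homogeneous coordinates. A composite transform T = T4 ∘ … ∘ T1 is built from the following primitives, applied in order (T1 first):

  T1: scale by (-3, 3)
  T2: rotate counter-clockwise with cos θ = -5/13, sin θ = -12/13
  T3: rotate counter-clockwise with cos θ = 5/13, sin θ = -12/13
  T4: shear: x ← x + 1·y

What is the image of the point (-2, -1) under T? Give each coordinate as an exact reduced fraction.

T(p) = (-3, 3)

T1 scale by (-3, 3): (-2, -1) → (6, -3)
T2 rotate counter-clockwise with cos θ = -5/13, sin θ = -12/13: (6, -3) → (-66/13, -57/13)
T3 rotate counter-clockwise with cos θ = 5/13, sin θ = -12/13: (-66/13, -57/13) → (-6, 3)
T4 shear: x ← x + 1·y: (-6, 3) → (-3, 3)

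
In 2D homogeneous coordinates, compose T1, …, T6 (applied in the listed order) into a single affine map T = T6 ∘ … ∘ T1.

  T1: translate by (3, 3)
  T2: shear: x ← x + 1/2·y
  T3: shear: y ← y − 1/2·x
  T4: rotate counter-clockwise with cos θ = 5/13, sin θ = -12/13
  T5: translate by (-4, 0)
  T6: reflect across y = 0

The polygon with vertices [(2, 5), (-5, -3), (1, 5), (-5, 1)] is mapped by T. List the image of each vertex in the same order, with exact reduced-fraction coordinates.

T1 translate by (3, 3): (2, 5) → (5, 8); (-5, -3) → (-2, 0); (1, 5) → (4, 8); (-5, 1) → (-2, 4)
T2 shear: x ← x + 1/2·y: (5, 8) → (9, 8); (-2, 0) → (-2, 0); (4, 8) → (8, 8); (-2, 4) → (0, 4)
T3 shear: y ← y − 1/2·x: (9, 8) → (9, 7/2); (-2, 0) → (-2, 1); (8, 8) → (8, 4); (0, 4) → (0, 4)
T4 rotate counter-clockwise with cos θ = 5/13, sin θ = -12/13: (9, 7/2) → (87/13, -181/26); (-2, 1) → (2/13, 29/13); (8, 4) → (88/13, -76/13); (0, 4) → (48/13, 20/13)
T5 translate by (-4, 0): (87/13, -181/26) → (35/13, -181/26); (2/13, 29/13) → (-50/13, 29/13); (88/13, -76/13) → (36/13, -76/13); (48/13, 20/13) → (-4/13, 20/13)
T6 reflect across y = 0: (35/13, -181/26) → (35/13, 181/26); (-50/13, 29/13) → (-50/13, -29/13); (36/13, -76/13) → (36/13, 76/13); (-4/13, 20/13) → (-4/13, -20/13)

image vertices: (35/13, 181/26), (-50/13, -29/13), (36/13, 76/13), (-4/13, -20/13)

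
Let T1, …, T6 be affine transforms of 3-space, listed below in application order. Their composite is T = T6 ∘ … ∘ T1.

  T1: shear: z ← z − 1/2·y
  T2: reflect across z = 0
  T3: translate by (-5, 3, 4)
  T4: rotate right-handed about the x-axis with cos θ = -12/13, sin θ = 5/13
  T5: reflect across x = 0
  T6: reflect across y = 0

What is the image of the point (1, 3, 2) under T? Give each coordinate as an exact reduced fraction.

T1 shear: z ← z − 1/2·y: (1, 3, 2) → (1, 3, 1/2)
T2 reflect across z = 0: (1, 3, 1/2) → (1, 3, -1/2)
T3 translate by (-5, 3, 4): (1, 3, -1/2) → (-4, 6, 7/2)
T4 rotate right-handed about the x-axis with cos θ = -12/13, sin θ = 5/13: (-4, 6, 7/2) → (-4, -179/26, -12/13)
T5 reflect across x = 0: (-4, -179/26, -12/13) → (4, -179/26, -12/13)
T6 reflect across y = 0: (4, -179/26, -12/13) → (4, 179/26, -12/13)

T(p) = (4, 179/26, -12/13)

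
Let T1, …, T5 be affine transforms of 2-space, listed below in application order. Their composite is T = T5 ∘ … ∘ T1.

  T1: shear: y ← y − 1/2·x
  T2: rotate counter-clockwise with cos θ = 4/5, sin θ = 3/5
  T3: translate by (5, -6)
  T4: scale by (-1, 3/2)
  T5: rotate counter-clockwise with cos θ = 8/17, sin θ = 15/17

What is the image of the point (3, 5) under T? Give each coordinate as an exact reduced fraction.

T(p) = (-109/170, -963/170)

T1 shear: y ← y − 1/2·x: (3, 5) → (3, 7/2)
T2 rotate counter-clockwise with cos θ = 4/5, sin θ = 3/5: (3, 7/2) → (3/10, 23/5)
T3 translate by (5, -6): (3/10, 23/5) → (53/10, -7/5)
T4 scale by (-1, 3/2): (53/10, -7/5) → (-53/10, -21/10)
T5 rotate counter-clockwise with cos θ = 8/17, sin θ = 15/17: (-53/10, -21/10) → (-109/170, -963/170)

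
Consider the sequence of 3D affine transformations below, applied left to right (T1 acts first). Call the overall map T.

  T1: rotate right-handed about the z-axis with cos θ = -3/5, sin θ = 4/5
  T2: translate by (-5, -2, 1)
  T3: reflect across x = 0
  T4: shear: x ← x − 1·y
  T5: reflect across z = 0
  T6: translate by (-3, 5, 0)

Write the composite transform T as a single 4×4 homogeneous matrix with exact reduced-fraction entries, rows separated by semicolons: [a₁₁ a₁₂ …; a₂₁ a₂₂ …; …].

T = [-1/5 7/5 0 4; 4/5 -3/5 0 3; 0 0 -1 -1; 0 0 0 1]

T1 = [-3/5 -4/5 0 0; 4/5 -3/5 0 0; 0 0 1 0; 0 0 0 1]
T2·T1 = [-3/5 -4/5 0 -5; 4/5 -3/5 0 -2; 0 0 1 1; 0 0 0 1]
T3·…·T1 = [3/5 4/5 0 5; 4/5 -3/5 0 -2; 0 0 1 1; 0 0 0 1]
T4·…·T1 = [-1/5 7/5 0 7; 4/5 -3/5 0 -2; 0 0 1 1; 0 0 0 1]
T5·…·T1 = [-1/5 7/5 0 7; 4/5 -3/5 0 -2; 0 0 -1 -1; 0 0 0 1]
T6·…·T1 = [-1/5 7/5 0 4; 4/5 -3/5 0 3; 0 0 -1 -1; 0 0 0 1]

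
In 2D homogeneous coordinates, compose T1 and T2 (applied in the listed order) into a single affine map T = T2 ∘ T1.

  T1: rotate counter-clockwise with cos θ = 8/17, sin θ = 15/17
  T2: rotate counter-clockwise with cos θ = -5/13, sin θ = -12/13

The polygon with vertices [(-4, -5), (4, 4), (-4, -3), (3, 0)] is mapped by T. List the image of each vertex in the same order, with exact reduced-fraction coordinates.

image vertices: (-1415/221, -16/221), (1244/221, -124/221), (-1073/221, 264/221), (420/221, -513/221)

T1 rotate counter-clockwise with cos θ = 8/17, sin θ = 15/17: (-4, -5) → (43/17, -100/17); (4, 4) → (-28/17, 92/17); (-4, -3) → (13/17, -84/17); (3, 0) → (24/17, 45/17)
T2 rotate counter-clockwise with cos θ = -5/13, sin θ = -12/13: (43/17, -100/17) → (-1415/221, -16/221); (-28/17, 92/17) → (1244/221, -124/221); (13/17, -84/17) → (-1073/221, 264/221); (24/17, 45/17) → (420/221, -513/221)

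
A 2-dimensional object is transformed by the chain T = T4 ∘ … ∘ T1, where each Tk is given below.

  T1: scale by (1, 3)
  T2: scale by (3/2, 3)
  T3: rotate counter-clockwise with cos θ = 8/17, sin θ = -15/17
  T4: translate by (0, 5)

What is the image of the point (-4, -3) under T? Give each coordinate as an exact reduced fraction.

T1 scale by (1, 3): (-4, -3) → (-4, -9)
T2 scale by (3/2, 3): (-4, -9) → (-6, -27)
T3 rotate counter-clockwise with cos θ = 8/17, sin θ = -15/17: (-6, -27) → (-453/17, -126/17)
T4 translate by (0, 5): (-453/17, -126/17) → (-453/17, -41/17)

T(p) = (-453/17, -41/17)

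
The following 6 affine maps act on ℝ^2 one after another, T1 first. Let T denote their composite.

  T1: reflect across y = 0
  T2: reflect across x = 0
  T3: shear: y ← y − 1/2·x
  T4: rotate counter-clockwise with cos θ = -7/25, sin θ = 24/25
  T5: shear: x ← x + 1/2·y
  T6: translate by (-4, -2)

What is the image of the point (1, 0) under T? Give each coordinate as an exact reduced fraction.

T(p) = (-19/4, -31/10)

T1 reflect across y = 0: (1, 0) → (1, 0)
T2 reflect across x = 0: (1, 0) → (-1, 0)
T3 shear: y ← y − 1/2·x: (-1, 0) → (-1, 1/2)
T4 rotate counter-clockwise with cos θ = -7/25, sin θ = 24/25: (-1, 1/2) → (-1/5, -11/10)
T5 shear: x ← x + 1/2·y: (-1/5, -11/10) → (-3/4, -11/10)
T6 translate by (-4, -2): (-3/4, -11/10) → (-19/4, -31/10)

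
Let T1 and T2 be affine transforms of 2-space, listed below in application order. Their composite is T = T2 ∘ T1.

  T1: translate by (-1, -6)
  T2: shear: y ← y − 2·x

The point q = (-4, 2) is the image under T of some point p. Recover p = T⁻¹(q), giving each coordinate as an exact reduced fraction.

T1 = [1 0 -1; 0 1 -6; 0 0 1]
T2·T1 = [1 0 -1; -2 1 -4; 0 0 1]
det M = 1; M⁻¹ = [1 0 1; 2 1 6; 0 0 1]
M⁻¹ · (-4, 2)ᵀ = (-3, 0)ᵀ

p = (-3, 0)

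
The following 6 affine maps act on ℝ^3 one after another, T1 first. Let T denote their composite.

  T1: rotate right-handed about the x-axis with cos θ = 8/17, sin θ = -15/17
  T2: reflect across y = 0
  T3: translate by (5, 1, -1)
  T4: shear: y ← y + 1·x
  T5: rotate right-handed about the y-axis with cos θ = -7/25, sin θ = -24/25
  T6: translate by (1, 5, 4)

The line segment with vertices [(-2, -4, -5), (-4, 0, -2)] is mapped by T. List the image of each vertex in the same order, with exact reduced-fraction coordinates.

T1 rotate right-handed about the x-axis with cos θ = 8/17, sin θ = -15/17: (-2, -4, -5) → (-2, -107/17, 20/17); (-4, 0, -2) → (-4, -30/17, -16/17)
T2 reflect across y = 0: (-2, -107/17, 20/17) → (-2, 107/17, 20/17); (-4, -30/17, -16/17) → (-4, 30/17, -16/17)
T3 translate by (5, 1, -1): (-2, 107/17, 20/17) → (3, 124/17, 3/17); (-4, 30/17, -16/17) → (1, 47/17, -33/17)
T4 shear: y ← y + 1·x: (3, 124/17, 3/17) → (3, 175/17, 3/17); (1, 47/17, -33/17) → (1, 64/17, -33/17)
T5 rotate right-handed about the y-axis with cos θ = -7/25, sin θ = -24/25: (3, 175/17, 3/17) → (-429/425, 175/17, 1203/425); (1, 64/17, -33/17) → (673/425, 64/17, 639/425)
T6 translate by (1, 5, 4): (-429/425, 175/17, 1203/425) → (-4/425, 260/17, 2903/425); (673/425, 64/17, 639/425) → (1098/425, 149/17, 2339/425)

image vertices: (-4/425, 260/17, 2903/425), (1098/425, 149/17, 2339/425)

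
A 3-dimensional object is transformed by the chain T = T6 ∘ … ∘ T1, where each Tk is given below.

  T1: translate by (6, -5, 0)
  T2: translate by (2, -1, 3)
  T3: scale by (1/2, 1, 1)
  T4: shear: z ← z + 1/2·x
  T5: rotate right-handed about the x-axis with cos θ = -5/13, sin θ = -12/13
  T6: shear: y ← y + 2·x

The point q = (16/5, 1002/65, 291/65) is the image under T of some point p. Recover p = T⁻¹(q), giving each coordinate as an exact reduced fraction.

p = (-8/5, -8/5, 2)

T1 = [1 0 0 6; 0 1 0 -5; 0 0 1 0; 0 0 0 1]
T2·T1 = [1 0 0 8; 0 1 0 -6; 0 0 1 3; 0 0 0 1]
T3·…·T1 = [1/2 0 0 4; 0 1 0 -6; 0 0 1 3; 0 0 0 1]
T4·…·T1 = [1/2 0 0 4; 0 1 0 -6; 1/4 0 1 5; 0 0 0 1]
T5·…·T1 = [1/2 0 0 4; 3/13 -5/13 12/13 90/13; -5/52 -12/13 -5/13 47/13; 0 0 0 1]
T6·…·T1 = [1/2 0 0 4; 16/13 -5/13 12/13 194/13; -5/52 -12/13 -5/13 47/13; 0 0 0 1]
det M = 1/2; M⁻¹ = [2 0 0 -8; 10/13 -5/13 -12/13 6; -61/26 12/13 -5/13 -3; 0 0 0 1]
M⁻¹ · (16/5, 1002/65, 291/65)ᵀ = (-8/5, -8/5, 2)ᵀ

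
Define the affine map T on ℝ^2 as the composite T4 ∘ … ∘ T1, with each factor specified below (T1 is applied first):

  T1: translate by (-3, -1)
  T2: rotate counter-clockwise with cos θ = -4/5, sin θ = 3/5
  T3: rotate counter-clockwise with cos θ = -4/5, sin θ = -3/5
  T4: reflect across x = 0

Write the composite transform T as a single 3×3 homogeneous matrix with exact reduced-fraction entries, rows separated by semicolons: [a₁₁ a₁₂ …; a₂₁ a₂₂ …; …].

T = [-1 0 3; 0 1 -1; 0 0 1]

T1 = [1 0 -3; 0 1 -1; 0 0 1]
T2·T1 = [-4/5 -3/5 3; 3/5 -4/5 -1; 0 0 1]
T3·…·T1 = [1 0 -3; 0 1 -1; 0 0 1]
T4·…·T1 = [-1 0 3; 0 1 -1; 0 0 1]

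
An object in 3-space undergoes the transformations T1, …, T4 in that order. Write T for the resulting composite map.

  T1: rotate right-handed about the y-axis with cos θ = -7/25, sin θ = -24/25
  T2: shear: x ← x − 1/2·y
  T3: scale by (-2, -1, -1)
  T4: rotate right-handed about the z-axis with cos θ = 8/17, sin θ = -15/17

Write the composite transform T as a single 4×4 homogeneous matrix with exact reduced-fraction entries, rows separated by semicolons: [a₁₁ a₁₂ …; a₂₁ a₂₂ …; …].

T1 = [-7/25 0 -24/25 0; 0 1 0 0; 24/25 0 -7/25 0; 0 0 0 1]
T2·T1 = [-7/25 -1/2 -24/25 0; 0 1 0 0; 24/25 0 -7/25 0; 0 0 0 1]
T3·…·T1 = [14/25 1 48/25 0; 0 -1 0 0; -24/25 0 7/25 0; 0 0 0 1]
T4·…·T1 = [112/425 -7/17 384/425 0; -42/85 -23/17 -144/85 0; -24/25 0 7/25 0; 0 0 0 1]

T = [112/425 -7/17 384/425 0; -42/85 -23/17 -144/85 0; -24/25 0 7/25 0; 0 0 0 1]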